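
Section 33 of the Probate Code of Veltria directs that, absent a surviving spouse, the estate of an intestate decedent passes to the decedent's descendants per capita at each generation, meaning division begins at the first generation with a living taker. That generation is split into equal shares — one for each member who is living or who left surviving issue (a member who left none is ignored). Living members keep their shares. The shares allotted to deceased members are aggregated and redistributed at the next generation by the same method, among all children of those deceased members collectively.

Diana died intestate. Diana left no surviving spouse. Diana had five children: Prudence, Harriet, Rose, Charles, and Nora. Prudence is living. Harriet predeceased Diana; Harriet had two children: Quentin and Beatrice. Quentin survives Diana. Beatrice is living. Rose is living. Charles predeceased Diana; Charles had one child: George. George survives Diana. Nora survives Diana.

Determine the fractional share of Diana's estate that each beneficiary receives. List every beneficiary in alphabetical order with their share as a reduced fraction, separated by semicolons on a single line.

There is no surviving spouse, so the entire estate passes to Diana's descendants per capita at each generation.
At generation 1 (Prudence, Harriet, Rose, Charles, Nora) there are 5 shares of (1)/5 = 1/5 each.
Living: Prudence, Rose, and Nora — each takes 1/5.
Deceased: Harriet and Charles. Their combined 2/5 is pooled and carried to generation 2.
At generation 2 (Quentin, Beatrice, George) there are 3 shares of (2/5)/3 = 2/15 each.
Living: Quentin, Beatrice, and George — each takes 2/15.

Beatrice 2/15; George 2/15; Nora 1/5; Prudence 1/5; Quentin 2/15; Rose 1/5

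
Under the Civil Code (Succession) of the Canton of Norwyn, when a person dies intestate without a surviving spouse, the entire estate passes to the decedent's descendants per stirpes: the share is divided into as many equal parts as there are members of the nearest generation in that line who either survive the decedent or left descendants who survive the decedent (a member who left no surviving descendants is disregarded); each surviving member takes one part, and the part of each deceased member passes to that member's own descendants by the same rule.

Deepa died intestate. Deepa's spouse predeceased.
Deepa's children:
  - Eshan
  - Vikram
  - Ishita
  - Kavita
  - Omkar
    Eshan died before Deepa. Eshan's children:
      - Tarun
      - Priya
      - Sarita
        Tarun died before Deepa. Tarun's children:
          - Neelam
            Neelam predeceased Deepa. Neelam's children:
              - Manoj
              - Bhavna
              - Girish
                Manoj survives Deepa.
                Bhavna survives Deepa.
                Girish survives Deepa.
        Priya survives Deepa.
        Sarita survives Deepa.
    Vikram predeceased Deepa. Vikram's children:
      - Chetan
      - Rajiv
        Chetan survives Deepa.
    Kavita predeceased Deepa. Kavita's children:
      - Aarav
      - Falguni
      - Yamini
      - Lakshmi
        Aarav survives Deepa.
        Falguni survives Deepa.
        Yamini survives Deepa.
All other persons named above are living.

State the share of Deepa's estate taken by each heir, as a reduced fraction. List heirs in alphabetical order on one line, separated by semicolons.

There is no surviving spouse, so the entire estate passes to Deepa's descendants per stirpes.
The estate is divided into 5 equal shares of 1/5 among Eshan, Vikram, Ishita, Kavita, Omkar.
Eshan predeceased; the 1/5 allotted to Eshan's branch passes to Eshan's issue by representation.
The 1/5 is divided into 3 equal shares of 1/15 among Tarun, Priya, Sarita.
Tarun predeceased; the 1/15 allotted to Tarun's branch passes to Tarun's issue by representation.
Neelam's line is the sole branch at this level, so the full 1/15 passes to Neelam's issue by representation.
The 1/15 is divided into 3 equal shares of 1/45 among Manoj, Bhavna, Girish.
Manoj is living and takes 1/45.
Bhavna is living and takes 1/45.
Girish is living and takes 1/45.
Priya is living and takes 1/15.
Sarita is living and takes 1/15.
Vikram predeceased; the 1/5 allotted to Vikram's branch passes to Vikram's issue by representation.
The 1/5 is divided into 2 equal shares of 1/10 among Chetan, Rajiv.
Chetan is living and takes 1/10.
Rajiv is living and takes 1/10.
Ishita is living and takes 1/5.
Kavita predeceased; the 1/5 allotted to Kavita's branch passes to Kavita's issue by representation.
The 1/5 is divided into 4 equal shares of 1/20 among Aarav, Falguni, Yamini, Lakshmi.
Aarav is living and takes 1/20.
Falguni is living and takes 1/20.
Yamini is living and takes 1/20.
Lakshmi is living and takes 1/20.
Omkar is living and takes 1/5.

Aarav 1/20; Bhavna 1/45; Chetan 1/10; Falguni 1/20; Girish 1/45; Ishita 1/5; Lakshmi 1/20; Manoj 1/45; Omkar 1/5; Priya 1/15; Rajiv 1/10; Sarita 1/15; Yamini 1/20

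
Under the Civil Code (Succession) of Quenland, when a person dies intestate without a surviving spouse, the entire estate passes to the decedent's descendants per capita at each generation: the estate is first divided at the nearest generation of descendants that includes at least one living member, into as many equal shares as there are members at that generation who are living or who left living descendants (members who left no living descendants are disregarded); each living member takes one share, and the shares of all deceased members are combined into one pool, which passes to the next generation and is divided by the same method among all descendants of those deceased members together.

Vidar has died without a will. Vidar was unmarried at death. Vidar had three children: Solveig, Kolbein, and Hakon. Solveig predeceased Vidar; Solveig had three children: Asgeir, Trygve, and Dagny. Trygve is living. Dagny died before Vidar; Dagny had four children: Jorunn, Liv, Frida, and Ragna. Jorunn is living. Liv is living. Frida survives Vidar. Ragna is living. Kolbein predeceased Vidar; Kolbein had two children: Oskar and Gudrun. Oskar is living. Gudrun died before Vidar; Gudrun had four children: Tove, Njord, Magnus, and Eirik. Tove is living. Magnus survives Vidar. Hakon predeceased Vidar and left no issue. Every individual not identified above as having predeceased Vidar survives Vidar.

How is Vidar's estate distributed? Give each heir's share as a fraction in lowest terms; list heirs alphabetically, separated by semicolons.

There is no surviving spouse, so the entire estate passes to Vidar's descendants per capita at each generation.
No one at generation 1 (Solveig, Kolbein) is living; moving to the next generation.
At generation 2 (Asgeir, Trygve, Dagny, Oskar, Gudrun) there are 5 shares of (1)/5 = 1/5 each.
Living: Asgeir, Trygve, and Oskar — each takes 1/5.
Deceased: Dagny and Gudrun. Their combined 2/5 is pooled and carried to generation 3.
At generation 3 (Jorunn, Liv, Frida, Ragna, Tove, Njord, Magnus, Eirik) there are 8 shares of (2/5)/8 = 1/20 each.
Living: Jorunn, Liv, Frida, Ragna, Tove, Njord, Magnus, and Eirik — each takes 1/20.

Asgeir 1/5; Eirik 1/20; Frida 1/20; Jorunn 1/20; Liv 1/20; Magnus 1/20; Njord 1/20; Oskar 1/5; Ragna 1/20; Tove 1/20; Trygve 1/5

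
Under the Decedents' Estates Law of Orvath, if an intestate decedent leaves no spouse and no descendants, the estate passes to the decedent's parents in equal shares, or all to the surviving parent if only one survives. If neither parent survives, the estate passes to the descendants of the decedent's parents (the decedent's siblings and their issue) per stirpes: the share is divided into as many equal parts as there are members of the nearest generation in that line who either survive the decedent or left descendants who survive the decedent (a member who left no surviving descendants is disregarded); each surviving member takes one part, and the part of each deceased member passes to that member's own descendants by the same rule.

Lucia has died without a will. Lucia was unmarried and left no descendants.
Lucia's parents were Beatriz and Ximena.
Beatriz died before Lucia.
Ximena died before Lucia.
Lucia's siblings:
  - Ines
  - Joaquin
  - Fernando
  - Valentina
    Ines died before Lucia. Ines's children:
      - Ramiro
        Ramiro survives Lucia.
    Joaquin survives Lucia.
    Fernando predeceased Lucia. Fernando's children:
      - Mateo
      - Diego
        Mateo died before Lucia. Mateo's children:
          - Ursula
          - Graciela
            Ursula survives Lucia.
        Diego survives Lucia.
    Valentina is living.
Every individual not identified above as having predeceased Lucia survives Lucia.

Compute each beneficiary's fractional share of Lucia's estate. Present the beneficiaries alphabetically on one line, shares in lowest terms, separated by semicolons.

Neither parent survives and there are no descendants, so the estate passes to Lucia's siblings and their issue per stirpes.
The estate is divided into 4 equal shares of 1/4 among Ines, Joaquin, Fernando, Valentina.
Ines predeceased; the 1/4 allotted to Ines's branch passes to Ines's issue by representation.
Ramiro is the sole taker at this level and receives the full 1/4.
Joaquin is living and takes 1/4.
Fernando predeceased; the 1/4 allotted to Fernando's branch passes to Fernando's issue by representation.
The 1/4 is divided into 2 equal shares of 1/8 among Mateo, Diego.
Mateo predeceased; the 1/8 allotted to Mateo's branch passes to Mateo's issue by representation.
The 1/8 is divided into 2 equal shares of 1/16 among Ursula, Graciela.
Ursula is living and takes 1/16.
Graciela is living and takes 1/16.
Diego is living and takes 1/8.
Valentina is living and takes 1/4.

Diego 1/8; Graciela 1/16; Joaquin 1/4; Ramiro 1/4; Ursula 1/16; Valentina 1/4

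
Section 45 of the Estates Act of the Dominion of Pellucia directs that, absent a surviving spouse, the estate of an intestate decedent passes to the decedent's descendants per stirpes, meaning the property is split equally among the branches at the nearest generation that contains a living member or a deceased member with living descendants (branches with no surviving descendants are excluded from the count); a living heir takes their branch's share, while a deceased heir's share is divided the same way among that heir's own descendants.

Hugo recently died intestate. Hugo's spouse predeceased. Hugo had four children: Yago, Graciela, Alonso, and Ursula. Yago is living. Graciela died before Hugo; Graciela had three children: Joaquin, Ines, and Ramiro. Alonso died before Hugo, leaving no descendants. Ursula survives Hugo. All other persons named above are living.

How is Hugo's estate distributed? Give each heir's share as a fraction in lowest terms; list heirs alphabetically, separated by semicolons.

Ines 1/9; Joaquin 1/9; Ramiro 1/9; Ursula 1/3; Yago 1/3

There is no surviving spouse, so the entire estate passes to Hugo's descendants per stirpes.
Alonso left no surviving issue, so that branch lapses and is disregarded.
The estate is divided into 3 equal shares of 1/3 among Yago, Graciela, Ursula.
Yago is living and takes 1/3.
Graciela predeceased; the 1/3 allotted to Graciela's branch passes to Graciela's issue by representation.
The 1/3 is divided into 3 equal shares of 1/9 among Joaquin, Ines, Ramiro.
Joaquin is living and takes 1/9.
Ines is living and takes 1/9.
Ramiro is living and takes 1/9.
Ursula is living and takes 1/3.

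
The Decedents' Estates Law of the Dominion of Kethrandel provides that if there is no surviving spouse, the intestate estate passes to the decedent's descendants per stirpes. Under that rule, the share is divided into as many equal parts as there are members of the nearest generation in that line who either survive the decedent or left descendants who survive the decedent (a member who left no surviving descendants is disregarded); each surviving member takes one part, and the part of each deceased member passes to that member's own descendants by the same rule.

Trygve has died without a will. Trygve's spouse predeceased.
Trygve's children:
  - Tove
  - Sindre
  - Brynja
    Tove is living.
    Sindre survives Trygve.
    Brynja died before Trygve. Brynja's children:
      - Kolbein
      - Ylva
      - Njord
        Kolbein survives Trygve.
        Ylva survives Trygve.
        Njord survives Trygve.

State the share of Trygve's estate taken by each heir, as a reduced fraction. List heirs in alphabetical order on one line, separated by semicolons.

Kolbein 1/9; Njord 1/9; Sindre 1/3; Tove 1/3; Ylva 1/9

There is no surviving spouse, so the entire estate passes to Trygve's descendants per stirpes.
The estate is divided into 3 equal shares of 1/3 among Tove, Sindre, Brynja.
Tove is living and takes 1/3.
Sindre is living and takes 1/3.
Brynja predeceased; the 1/3 allotted to Brynja's branch passes to Brynja's issue by representation.
The 1/3 is divided into 3 equal shares of 1/9 among Kolbein, Ylva, Njord.
Kolbein is living and takes 1/9.
Ylva is living and takes 1/9.
Njord is living and takes 1/9.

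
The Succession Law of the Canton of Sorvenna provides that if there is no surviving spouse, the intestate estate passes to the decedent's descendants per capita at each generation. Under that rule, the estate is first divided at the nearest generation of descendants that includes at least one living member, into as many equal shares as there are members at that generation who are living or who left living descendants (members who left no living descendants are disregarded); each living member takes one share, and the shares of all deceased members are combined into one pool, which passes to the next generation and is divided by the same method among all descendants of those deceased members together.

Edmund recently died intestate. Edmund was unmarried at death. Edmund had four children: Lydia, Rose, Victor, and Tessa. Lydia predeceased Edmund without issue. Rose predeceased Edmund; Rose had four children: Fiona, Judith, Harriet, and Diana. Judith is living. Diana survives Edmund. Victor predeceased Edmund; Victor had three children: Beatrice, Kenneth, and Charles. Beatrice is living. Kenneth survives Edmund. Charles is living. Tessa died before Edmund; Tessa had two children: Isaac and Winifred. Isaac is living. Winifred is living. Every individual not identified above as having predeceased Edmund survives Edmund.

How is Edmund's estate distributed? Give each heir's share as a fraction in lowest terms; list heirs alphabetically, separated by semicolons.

Beatrice 1/9; Charles 1/9; Diana 1/9; Fiona 1/9; Harriet 1/9; Isaac 1/9; Judith 1/9; Kenneth 1/9; Winifred 1/9

There is no surviving spouse, so the entire estate passes to Edmund's descendants per capita at each generation.
No one at generation 1 (Rose, Victor, Tessa) is living; moving to the next generation.
At generation 2 (Fiona, Judith, Harriet, Diana, Beatrice, Kenneth, Charles, Isaac, Winifred) there are 9 shares of (1)/9 = 1/9 each.
Living: Fiona, Judith, Harriet, Diana, Beatrice, Kenneth, Charles, Isaac, and Winifred — each takes 1/9.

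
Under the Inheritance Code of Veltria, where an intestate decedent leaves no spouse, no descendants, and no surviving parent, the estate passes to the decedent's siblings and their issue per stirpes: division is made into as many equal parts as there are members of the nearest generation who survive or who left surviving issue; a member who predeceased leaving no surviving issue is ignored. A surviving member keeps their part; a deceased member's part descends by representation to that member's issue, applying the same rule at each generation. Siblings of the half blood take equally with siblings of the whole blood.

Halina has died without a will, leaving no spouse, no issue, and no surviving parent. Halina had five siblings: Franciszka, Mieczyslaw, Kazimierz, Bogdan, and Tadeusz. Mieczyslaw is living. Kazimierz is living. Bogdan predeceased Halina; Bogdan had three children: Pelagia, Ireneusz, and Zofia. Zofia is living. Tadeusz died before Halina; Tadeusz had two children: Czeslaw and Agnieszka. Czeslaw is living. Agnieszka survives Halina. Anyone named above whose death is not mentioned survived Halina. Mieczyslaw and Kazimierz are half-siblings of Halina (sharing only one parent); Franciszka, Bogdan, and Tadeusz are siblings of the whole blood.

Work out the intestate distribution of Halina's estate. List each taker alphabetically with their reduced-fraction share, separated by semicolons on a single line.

Agnieszka 1/10; Czeslaw 1/10; Franciszka 1/5; Ireneusz 1/15; Kazimierz 1/5; Mieczyslaw 1/5; Pelagia 1/15; Zofia 1/15

No spouse, descendants, or parent survives, so the estate passes to Halina's siblings per stirpes.
Half-blood and whole-blood siblings take equally under the stated rule.
The estate is divided into 5 equal shares of 1/5 among Franciszka, Mieczyslaw, Kazimierz, Bogdan, Tadeusz.
Franciszka is living and takes 1/5.
Mieczyslaw is living and takes 1/5.
Kazimierz is living and takes 1/5.
Bogdan predeceased; the 1/5 allotted to Bogdan's branch passes to Bogdan's issue by representation.
The 1/5 is divided into 3 equal shares of 1/15 among Pelagia, Ireneusz, Zofia.
Pelagia is living and takes 1/15.
Ireneusz is living and takes 1/15.
Zofia is living and takes 1/15.
Tadeusz predeceased; the 1/5 allotted to Tadeusz's branch passes to Tadeusz's issue by representation.
The 1/5 is divided into 2 equal shares of 1/10 among Czeslaw, Agnieszka.
Czeslaw is living and takes 1/10.
Agnieszka is living and takes 1/10.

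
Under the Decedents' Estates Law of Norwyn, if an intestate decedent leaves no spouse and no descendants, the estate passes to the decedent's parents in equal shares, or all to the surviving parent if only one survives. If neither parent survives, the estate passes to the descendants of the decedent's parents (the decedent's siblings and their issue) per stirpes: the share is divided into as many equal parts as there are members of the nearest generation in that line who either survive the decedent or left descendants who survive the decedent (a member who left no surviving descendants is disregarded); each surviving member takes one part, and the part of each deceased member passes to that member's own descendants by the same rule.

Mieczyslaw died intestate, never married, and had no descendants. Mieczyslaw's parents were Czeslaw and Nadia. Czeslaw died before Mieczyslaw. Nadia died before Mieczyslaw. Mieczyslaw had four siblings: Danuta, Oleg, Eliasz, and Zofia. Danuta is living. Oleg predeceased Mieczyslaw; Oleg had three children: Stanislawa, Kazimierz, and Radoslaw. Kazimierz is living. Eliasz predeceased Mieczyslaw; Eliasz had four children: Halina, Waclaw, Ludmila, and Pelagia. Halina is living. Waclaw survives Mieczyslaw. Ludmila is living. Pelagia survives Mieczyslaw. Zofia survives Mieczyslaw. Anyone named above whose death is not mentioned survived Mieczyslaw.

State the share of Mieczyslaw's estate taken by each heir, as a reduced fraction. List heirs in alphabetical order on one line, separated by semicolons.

Danuta 1/4; Halina 1/16; Kazimierz 1/12; Ludmila 1/16; Pelagia 1/16; Radoslaw 1/12; Stanislawa 1/12; Waclaw 1/16; Zofia 1/4

Neither parent survives and there are no descendants, so the estate passes to Mieczyslaw's siblings and their issue per stirpes.
The estate is divided into 4 equal shares of 1/4 among Danuta, Oleg, Eliasz, Zofia.
Danuta is living and takes 1/4.
Oleg predeceased; the 1/4 allotted to Oleg's branch passes to Oleg's issue by representation.
The 1/4 is divided into 3 equal shares of 1/12 among Stanislawa, Kazimierz, Radoslaw.
Stanislawa is living and takes 1/12.
Kazimierz is living and takes 1/12.
Radoslaw is living and takes 1/12.
Eliasz predeceased; the 1/4 allotted to Eliasz's branch passes to Eliasz's issue by representation.
The 1/4 is divided into 4 equal shares of 1/16 among Halina, Waclaw, Ludmila, Pelagia.
Halina is living and takes 1/16.
Waclaw is living and takes 1/16.
Ludmila is living and takes 1/16.
Pelagia is living and takes 1/16.
Zofia is living and takes 1/4.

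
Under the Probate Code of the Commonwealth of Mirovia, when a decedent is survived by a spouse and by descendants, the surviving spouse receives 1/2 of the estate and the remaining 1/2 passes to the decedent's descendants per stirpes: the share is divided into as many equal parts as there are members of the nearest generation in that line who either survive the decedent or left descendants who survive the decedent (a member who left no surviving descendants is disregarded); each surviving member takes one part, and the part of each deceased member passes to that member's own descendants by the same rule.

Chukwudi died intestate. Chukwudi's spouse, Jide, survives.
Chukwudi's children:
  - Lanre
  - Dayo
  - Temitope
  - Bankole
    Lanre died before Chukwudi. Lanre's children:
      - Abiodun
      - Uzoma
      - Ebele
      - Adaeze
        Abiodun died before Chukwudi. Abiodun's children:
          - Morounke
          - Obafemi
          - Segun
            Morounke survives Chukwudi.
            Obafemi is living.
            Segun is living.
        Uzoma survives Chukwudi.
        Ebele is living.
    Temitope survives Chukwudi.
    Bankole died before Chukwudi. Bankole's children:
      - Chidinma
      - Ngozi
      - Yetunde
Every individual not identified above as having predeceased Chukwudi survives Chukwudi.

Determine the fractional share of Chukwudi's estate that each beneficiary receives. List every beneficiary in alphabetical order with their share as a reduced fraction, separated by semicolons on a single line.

Jide, as surviving spouse, takes 1/2.
The remaining 1/2 passes to Chukwudi's descendants per stirpes.
The 1/2 is divided into 4 equal shares of 1/8 among Lanre, Dayo, Temitope, Bankole.
Lanre predeceased; the 1/8 allotted to Lanre's branch passes to Lanre's issue by representation.
The 1/8 is divided into 4 equal shares of 1/32 among Abiodun, Uzoma, Ebele, Adaeze.
Abiodun predeceased; the 1/32 allotted to Abiodun's branch passes to Abiodun's issue by representation.
The 1/32 is divided into 3 equal shares of 1/96 among Morounke, Obafemi, Segun.
Morounke is living and takes 1/96.
Obafemi is living and takes 1/96.
Segun is living and takes 1/96.
Uzoma is living and takes 1/32.
Ebele is living and takes 1/32.
Adaeze is living and takes 1/32.
Dayo is living and takes 1/8.
Temitope is living and takes 1/8.
Bankole predeceased; the 1/8 allotted to Bankole's branch passes to Bankole's issue by representation.
The 1/8 is divided into 3 equal shares of 1/24 among Chidinma, Ngozi, Yetunde.
Chidinma is living and takes 1/24.
Ngozi is living and takes 1/24.
Yetunde is living and takes 1/24.

Adaeze 1/32; Chidinma 1/24; Dayo 1/8; Ebele 1/32; Jide 1/2; Morounke 1/96; Ngozi 1/24; Obafemi 1/96; Segun 1/96; Temitope 1/8; Uzoma 1/32; Yetunde 1/24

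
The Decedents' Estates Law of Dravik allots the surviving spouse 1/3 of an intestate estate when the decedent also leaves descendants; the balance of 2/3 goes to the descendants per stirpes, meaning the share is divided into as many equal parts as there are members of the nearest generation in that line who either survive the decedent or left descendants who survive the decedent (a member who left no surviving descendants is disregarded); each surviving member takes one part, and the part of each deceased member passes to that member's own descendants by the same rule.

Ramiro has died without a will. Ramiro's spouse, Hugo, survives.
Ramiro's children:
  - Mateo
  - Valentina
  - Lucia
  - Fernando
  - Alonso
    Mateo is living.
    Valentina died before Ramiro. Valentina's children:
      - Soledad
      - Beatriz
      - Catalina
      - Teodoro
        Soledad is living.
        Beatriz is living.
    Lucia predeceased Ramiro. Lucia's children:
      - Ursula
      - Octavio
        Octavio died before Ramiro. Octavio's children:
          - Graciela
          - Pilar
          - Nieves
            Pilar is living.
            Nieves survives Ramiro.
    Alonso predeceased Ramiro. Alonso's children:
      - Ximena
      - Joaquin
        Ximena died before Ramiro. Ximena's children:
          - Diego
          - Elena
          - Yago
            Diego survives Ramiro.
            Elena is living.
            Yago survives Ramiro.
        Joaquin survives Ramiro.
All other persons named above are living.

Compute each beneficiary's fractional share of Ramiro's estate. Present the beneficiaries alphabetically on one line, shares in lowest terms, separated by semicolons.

Hugo, as surviving spouse, takes 1/3.
The remaining 2/3 passes to Ramiro's descendants per stirpes.
The 2/3 is divided into 5 equal shares of 2/15 among Mateo, Valentina, Lucia, Fernando, Alonso.
Mateo is living and takes 2/15.
Valentina predeceased; the 2/15 allotted to Valentina's branch passes to Valentina's issue by representation.
The 2/15 is divided into 4 equal shares of 1/30 among Soledad, Beatriz, Catalina, Teodoro.
Soledad is living and takes 1/30.
Beatriz is living and takes 1/30.
Catalina is living and takes 1/30.
Teodoro is living and takes 1/30.
Lucia predeceased; the 2/15 allotted to Lucia's branch passes to Lucia's issue by representation.
The 2/15 is divided into 2 equal shares of 1/15 among Ursula, Octavio.
Ursula is living and takes 1/15.
Octavio predeceased; the 1/15 allotted to Octavio's branch passes to Octavio's issue by representation.
The 1/15 is divided into 3 equal shares of 1/45 among Graciela, Pilar, Nieves.
Graciela is living and takes 1/45.
Pilar is living and takes 1/45.
Nieves is living and takes 1/45.
Fernando is living and takes 2/15.
Alonso predeceased; the 2/15 allotted to Alonso's branch passes to Alonso's issue by representation.
The 2/15 is divided into 2 equal shares of 1/15 among Ximena, Joaquin.
Ximena predeceased; the 1/15 allotted to Ximena's branch passes to Ximena's issue by representation.
The 1/15 is divided into 3 equal shares of 1/45 among Diego, Elena, Yago.
Diego is living and takes 1/45.
Elena is living and takes 1/45.
Yago is living and takes 1/45.
Joaquin is living and takes 1/15.

Beatriz 1/30; Catalina 1/30; Diego 1/45; Elena 1/45; Fernando 2/15; Graciela 1/45; Hugo 1/3; Joaquin 1/15; Mateo 2/15; Nieves 1/45; Pilar 1/45; Soledad 1/30; Teodoro 1/30; Ursula 1/15; Yago 1/45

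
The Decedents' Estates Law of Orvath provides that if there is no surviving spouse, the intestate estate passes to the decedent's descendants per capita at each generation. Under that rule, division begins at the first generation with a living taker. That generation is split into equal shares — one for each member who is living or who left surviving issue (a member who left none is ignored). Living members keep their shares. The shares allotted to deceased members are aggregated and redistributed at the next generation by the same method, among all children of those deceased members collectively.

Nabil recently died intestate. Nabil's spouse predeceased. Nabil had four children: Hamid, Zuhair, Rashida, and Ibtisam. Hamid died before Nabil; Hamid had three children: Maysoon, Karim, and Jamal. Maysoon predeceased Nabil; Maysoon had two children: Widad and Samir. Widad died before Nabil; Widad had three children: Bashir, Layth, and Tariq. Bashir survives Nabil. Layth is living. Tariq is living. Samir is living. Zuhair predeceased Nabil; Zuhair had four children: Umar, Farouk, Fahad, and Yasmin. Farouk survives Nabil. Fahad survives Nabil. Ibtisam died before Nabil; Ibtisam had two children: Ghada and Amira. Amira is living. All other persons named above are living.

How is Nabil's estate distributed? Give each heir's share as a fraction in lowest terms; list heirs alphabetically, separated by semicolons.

Amira 1/12; Bashir 1/72; Fahad 1/12; Farouk 1/12; Ghada 1/12; Jamal 1/12; Karim 1/12; Layth 1/72; Rashida 1/4; Samir 1/24; Tariq 1/72; Umar 1/12; Yasmin 1/12

There is no surviving spouse, so the entire estate passes to Nabil's descendants per capita at each generation.
At generation 1 (Hamid, Zuhair, Rashida, Ibtisam) there are 4 shares of (1)/4 = 1/4 each.
Living: Rashida — each takes 1/4.
Deceased: Hamid, Zuhair, and Ibtisam. Their combined 3/4 is pooled and carried to generation 2.
At generation 2 (Maysoon, Karim, Jamal, Umar, Farouk, Fahad, Yasmin, Ghada, Amira) there are 9 shares of (3/4)/9 = 1/12 each.
Living: Karim, Jamal, Umar, Farouk, Fahad, Yasmin, Ghada, and Amira — each takes 1/12.
Deceased: Maysoon. That 1/12 share is carried to generation 3.
At generation 3 (Widad, Samir) there are 2 shares of (1/12)/2 = 1/24 each.
Living: Samir — each takes 1/24.
Deceased: Widad. That 1/24 share is carried to generation 4.
At generation 4 (Bashir, Layth, Tariq) there are 3 shares of (1/24)/3 = 1/72 each.
Living: Bashir, Layth, and Tariq — each takes 1/72.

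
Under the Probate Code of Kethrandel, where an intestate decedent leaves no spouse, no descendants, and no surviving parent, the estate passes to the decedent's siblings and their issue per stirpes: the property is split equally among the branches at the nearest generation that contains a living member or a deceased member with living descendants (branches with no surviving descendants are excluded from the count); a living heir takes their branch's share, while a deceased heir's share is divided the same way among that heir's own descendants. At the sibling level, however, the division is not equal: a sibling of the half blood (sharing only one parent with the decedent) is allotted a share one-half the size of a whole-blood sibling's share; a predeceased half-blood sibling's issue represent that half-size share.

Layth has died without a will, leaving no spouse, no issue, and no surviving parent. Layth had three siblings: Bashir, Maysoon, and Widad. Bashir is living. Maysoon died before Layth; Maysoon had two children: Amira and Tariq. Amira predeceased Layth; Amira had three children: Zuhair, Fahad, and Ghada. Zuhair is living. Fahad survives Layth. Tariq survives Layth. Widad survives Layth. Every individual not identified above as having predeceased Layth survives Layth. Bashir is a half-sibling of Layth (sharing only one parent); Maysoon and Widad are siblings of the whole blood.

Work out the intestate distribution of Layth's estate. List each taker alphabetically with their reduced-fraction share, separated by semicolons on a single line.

No spouse, descendants, or parent survives, so the estate passes to Layth's siblings per stirpes.
Half-blood siblings count for one-half the weight of whole-blood siblings at the initial division.
Dividing 1 in proportion to weights (total weight 5/2): Bashir (weight 1/2) → 1/5; Maysoon (weight 1) → 2/5; Widad (weight 1) → 2/5.
Bashir is living and takes 1/5.
Maysoon predeceased; the 2/5 allotted to Maysoon's branch passes to Maysoon's issue by representation.
The 2/5 is divided into 2 equal shares of 1/5 among Amira, Tariq.
Amira predeceased; the 1/5 allotted to Amira's branch passes to Amira's issue by representation.
The 1/5 is divided into 3 equal shares of 1/15 among Zuhair, Fahad, Ghada.
Zuhair is living and takes 1/15.
Fahad is living and takes 1/15.
Ghada is living and takes 1/15.
Tariq is living and takes 1/5.
Widad is living and takes 2/5.

Bashir 1/5; Fahad 1/15; Ghada 1/15; Tariq 1/5; Widad 2/5; Zuhair 1/15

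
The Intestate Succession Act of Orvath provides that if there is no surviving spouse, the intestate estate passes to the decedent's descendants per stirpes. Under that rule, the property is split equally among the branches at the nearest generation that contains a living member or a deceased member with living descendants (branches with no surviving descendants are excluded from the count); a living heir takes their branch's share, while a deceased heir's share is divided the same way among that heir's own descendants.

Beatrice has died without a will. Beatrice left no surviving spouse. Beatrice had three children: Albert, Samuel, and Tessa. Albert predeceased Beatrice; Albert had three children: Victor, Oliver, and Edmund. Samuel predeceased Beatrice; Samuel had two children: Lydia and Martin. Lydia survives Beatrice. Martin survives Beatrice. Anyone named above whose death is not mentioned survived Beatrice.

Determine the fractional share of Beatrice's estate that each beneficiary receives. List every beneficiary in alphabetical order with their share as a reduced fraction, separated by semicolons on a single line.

There is no surviving spouse, so the entire estate passes to Beatrice's descendants per stirpes.
The estate is divided into 3 equal shares of 1/3 among Albert, Samuel, Tessa.
Albert predeceased; the 1/3 allotted to Albert's branch passes to Albert's issue by representation.
The 1/3 is divided into 3 equal shares of 1/9 among Victor, Oliver, Edmund.
Victor is living and takes 1/9.
Oliver is living and takes 1/9.
Edmund is living and takes 1/9.
Samuel predeceased; the 1/3 allotted to Samuel's branch passes to Samuel's issue by representation.
The 1/3 is divided into 2 equal shares of 1/6 among Lydia, Martin.
Lydia is living and takes 1/6.
Martin is living and takes 1/6.
Tessa is living and takes 1/3.

Edmund 1/9; Lydia 1/6; Martin 1/6; Oliver 1/9; Tessa 1/3; Victor 1/9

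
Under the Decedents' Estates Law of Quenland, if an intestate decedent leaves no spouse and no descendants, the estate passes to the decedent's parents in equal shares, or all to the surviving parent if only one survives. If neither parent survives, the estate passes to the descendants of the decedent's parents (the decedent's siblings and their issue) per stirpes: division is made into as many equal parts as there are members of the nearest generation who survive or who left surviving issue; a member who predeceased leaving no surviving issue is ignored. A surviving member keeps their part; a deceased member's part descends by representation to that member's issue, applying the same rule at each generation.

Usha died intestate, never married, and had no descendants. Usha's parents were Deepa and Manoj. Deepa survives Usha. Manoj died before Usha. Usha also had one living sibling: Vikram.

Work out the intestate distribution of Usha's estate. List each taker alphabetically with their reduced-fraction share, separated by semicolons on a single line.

Only one parent, Deepa, survives, so Deepa takes the entire estate. The siblings take nothing because a surviving parent has priority.

Deepa 1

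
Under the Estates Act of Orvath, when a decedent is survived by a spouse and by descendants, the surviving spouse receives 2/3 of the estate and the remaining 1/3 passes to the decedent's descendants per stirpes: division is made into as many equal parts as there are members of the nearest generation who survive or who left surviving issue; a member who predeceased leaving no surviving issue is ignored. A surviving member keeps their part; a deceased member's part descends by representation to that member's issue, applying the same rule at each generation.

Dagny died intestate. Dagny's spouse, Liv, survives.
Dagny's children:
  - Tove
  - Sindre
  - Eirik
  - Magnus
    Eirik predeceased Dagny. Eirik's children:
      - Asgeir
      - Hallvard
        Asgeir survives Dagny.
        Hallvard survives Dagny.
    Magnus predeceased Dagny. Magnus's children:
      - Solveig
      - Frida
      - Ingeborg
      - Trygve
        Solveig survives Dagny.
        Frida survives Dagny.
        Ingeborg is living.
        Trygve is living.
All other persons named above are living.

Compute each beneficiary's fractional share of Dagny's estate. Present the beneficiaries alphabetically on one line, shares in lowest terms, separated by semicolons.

Asgeir 1/24; Frida 1/48; Hallvard 1/24; Ingeborg 1/48; Liv 2/3; Sindre 1/12; Solveig 1/48; Tove 1/12; Trygve 1/48

Liv, as surviving spouse, takes 2/3.
The remaining 1/3 passes to Dagny's descendants per stirpes.
The 1/3 is divided into 4 equal shares of 1/12 among Tove, Sindre, Eirik, Magnus.
Tove is living and takes 1/12.
Sindre is living and takes 1/12.
Eirik predeceased; the 1/12 allotted to Eirik's branch passes to Eirik's issue by representation.
The 1/12 is divided into 2 equal shares of 1/24 among Asgeir, Hallvard.
Asgeir is living and takes 1/24.
Hallvard is living and takes 1/24.
Magnus predeceased; the 1/12 allotted to Magnus's branch passes to Magnus's issue by representation.
The 1/12 is divided into 4 equal shares of 1/48 among Solveig, Frida, Ingeborg, Trygve.
Solveig is living and takes 1/48.
Frida is living and takes 1/48.
Ingeborg is living and takes 1/48.
Trygve is living and takes 1/48.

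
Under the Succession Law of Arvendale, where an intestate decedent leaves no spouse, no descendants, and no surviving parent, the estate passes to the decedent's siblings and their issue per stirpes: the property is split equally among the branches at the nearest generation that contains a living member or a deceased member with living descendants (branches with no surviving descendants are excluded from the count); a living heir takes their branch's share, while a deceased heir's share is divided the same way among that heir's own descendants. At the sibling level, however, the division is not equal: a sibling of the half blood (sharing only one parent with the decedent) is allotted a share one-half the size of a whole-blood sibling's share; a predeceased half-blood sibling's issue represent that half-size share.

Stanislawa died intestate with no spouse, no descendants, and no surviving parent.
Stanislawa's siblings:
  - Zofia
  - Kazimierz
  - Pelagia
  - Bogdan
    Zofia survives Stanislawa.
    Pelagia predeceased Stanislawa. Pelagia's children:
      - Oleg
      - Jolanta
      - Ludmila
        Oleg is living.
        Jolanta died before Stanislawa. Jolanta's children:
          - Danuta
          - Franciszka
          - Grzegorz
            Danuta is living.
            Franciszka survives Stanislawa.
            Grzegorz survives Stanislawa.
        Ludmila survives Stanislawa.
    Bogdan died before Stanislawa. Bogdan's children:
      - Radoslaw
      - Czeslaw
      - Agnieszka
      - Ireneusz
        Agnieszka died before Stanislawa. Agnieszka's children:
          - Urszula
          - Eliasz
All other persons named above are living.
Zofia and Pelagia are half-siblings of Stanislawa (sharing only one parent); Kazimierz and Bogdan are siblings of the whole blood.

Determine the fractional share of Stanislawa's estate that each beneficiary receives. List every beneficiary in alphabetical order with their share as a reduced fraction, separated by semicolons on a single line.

Czeslaw 1/12; Danuta 1/54; Eliasz 1/24; Franciszka 1/54; Grzegorz 1/54; Ireneusz 1/12; Kazimierz 1/3; Ludmila 1/18; Oleg 1/18; Radoslaw 1/12; Urszula 1/24; Zofia 1/6

No spouse, descendants, or parent survives, so the estate passes to Stanislawa's siblings per stirpes.
Half-blood siblings count for one-half the weight of whole-blood siblings at the initial division.
Dividing 1 in proportion to weights (total weight 3): Zofia (weight 1/2) → 1/6; Kazimierz (weight 1) → 1/3; Pelagia (weight 1/2) → 1/6; Bogdan (weight 1) → 1/3.
Zofia is living and takes 1/6.
Kazimierz is living and takes 1/3.
Pelagia predeceased; the 1/6 allotted to Pelagia's branch passes to Pelagia's issue by representation.
The 1/6 is divided into 3 equal shares of 1/18 among Oleg, Jolanta, Ludmila.
Oleg is living and takes 1/18.
Jolanta predeceased; the 1/18 allotted to Jolanta's branch passes to Jolanta's issue by representation.
The 1/18 is divided into 3 equal shares of 1/54 among Danuta, Franciszka, Grzegorz.
Danuta is living and takes 1/54.
Franciszka is living and takes 1/54.
Grzegorz is living and takes 1/54.
Ludmila is living and takes 1/18.
Bogdan predeceased; the 1/3 allotted to Bogdan's branch passes to Bogdan's issue by representation.
The 1/3 is divided into 4 equal shares of 1/12 among Radoslaw, Czeslaw, Agnieszka, Ireneusz.
Radoslaw is living and takes 1/12.
Czeslaw is living and takes 1/12.
Agnieszka predeceased; the 1/12 allotted to Agnieszka's branch passes to Agnieszka's issue by representation.
The 1/12 is divided into 2 equal shares of 1/24 among Urszula, Eliasz.
Urszula is living and takes 1/24.
Eliasz is living and takes 1/24.
Ireneusz is living and takes 1/12.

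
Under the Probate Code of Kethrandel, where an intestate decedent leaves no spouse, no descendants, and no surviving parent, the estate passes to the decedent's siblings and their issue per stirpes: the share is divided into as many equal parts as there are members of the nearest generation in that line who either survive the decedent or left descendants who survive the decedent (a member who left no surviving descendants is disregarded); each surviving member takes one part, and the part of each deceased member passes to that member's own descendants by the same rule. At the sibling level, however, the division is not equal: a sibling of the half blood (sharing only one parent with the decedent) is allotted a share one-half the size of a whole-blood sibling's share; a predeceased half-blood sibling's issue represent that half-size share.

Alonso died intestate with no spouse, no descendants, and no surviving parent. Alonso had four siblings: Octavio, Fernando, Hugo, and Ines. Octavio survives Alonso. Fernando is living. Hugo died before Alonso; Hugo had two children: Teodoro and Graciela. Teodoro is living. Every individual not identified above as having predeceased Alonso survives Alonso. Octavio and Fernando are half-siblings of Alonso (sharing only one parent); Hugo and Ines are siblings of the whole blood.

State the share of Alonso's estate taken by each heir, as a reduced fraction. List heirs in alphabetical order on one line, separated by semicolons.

Fernando 1/6; Graciela 1/6; Ines 1/3; Octavio 1/6; Teodoro 1/6

No spouse, descendants, or parent survives, so the estate passes to Alonso's siblings per stirpes.
Half-blood siblings count for one-half the weight of whole-blood siblings at the initial division.
Dividing 1 in proportion to weights (total weight 3): Octavio (weight 1/2) → 1/6; Fernando (weight 1/2) → 1/6; Hugo (weight 1) → 1/3; Ines (weight 1) → 1/3.
Octavio is living and takes 1/6.
Fernando is living and takes 1/6.
Hugo predeceased; the 1/3 allotted to Hugo's branch passes to Hugo's issue by representation.
The 1/3 is divided into 2 equal shares of 1/6 among Teodoro, Graciela.
Teodoro is living and takes 1/6.
Graciela is living and takes 1/6.
Ines is living and takes 1/3.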